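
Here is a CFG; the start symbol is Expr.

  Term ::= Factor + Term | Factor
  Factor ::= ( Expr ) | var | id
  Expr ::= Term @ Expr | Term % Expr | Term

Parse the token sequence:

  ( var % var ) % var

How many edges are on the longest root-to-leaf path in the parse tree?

7

[Expr [Term [Factor ( [Expr [Term [Factor var]] % [Expr [Term [Factor var]]]] )]] % [Expr [Term [Factor var]]]]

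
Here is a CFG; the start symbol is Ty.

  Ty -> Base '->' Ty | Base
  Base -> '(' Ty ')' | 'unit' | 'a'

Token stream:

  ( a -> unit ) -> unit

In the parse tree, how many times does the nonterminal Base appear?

4

[Ty [Base ( [Ty [Base a] -> [Ty [Base unit]]] )] -> [Ty [Base unit]]]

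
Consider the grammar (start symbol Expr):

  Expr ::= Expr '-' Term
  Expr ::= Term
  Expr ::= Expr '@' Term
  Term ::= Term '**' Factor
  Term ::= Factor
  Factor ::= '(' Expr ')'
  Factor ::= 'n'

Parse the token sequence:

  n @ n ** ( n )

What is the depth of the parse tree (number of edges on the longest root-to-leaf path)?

6

[Expr [Expr [Term [Factor n]]] @ [Term [Term [Factor n]] ** [Factor ( [Expr [Term [Factor n]]] )]]]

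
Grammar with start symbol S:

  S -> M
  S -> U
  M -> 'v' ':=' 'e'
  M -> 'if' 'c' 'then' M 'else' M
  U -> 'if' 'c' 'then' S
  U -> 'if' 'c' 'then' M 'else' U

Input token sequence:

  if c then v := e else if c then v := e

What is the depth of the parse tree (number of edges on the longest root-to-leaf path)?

[S [U if c then [M v := e] else [U if c then [S [M v := e]]]]]

5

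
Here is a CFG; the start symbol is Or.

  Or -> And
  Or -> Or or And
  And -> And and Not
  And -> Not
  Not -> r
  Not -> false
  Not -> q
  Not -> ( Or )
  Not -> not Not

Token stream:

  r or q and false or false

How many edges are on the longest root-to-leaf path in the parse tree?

5

[Or [Or [Or [And [Not r]]] or [And [And [Not q]] and [Not false]]] or [And [Not false]]]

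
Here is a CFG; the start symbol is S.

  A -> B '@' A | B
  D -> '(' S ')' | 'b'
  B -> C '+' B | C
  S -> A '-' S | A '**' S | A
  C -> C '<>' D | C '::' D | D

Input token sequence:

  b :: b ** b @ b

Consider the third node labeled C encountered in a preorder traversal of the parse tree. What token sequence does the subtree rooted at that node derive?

b

[S [A [B [C [C [D b]] :: [D b]]]] ** [S [A [B [C [D b]]] @ [A [B [C [D b]]]]]]]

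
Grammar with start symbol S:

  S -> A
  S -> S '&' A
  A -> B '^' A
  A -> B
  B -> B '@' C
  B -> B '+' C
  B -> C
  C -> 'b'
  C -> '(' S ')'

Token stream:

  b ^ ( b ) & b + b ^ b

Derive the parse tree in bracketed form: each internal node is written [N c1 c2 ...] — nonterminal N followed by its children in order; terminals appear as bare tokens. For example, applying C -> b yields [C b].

S
S & A
A & A
B ^ A & A
C ^ A & A
b ^ A & A
b ^ B & A
b ^ C & A
b ^ ( S ) & A
b ^ ( A ) & A
b ^ ( B ) & A
b ^ ( C ) & A
b ^ ( b ) & A
b ^ ( b ) & B ^ A
b ^ ( b ) & B + C ^ A
b ^ ( b ) & C + C ^ A
b ^ ( b ) & b + C ^ A
b ^ ( b ) & b + b ^ A
b ^ ( b ) & b + b ^ B
b ^ ( b ) & b + b ^ C
b ^ ( b ) & b + b ^ b

[S [S [A [B [C b]] ^ [A [B [C ( [S [A [B [C b]]]] )]]]]] & [A [B [B [C b]] + [C b]] ^ [A [B [C b]]]]]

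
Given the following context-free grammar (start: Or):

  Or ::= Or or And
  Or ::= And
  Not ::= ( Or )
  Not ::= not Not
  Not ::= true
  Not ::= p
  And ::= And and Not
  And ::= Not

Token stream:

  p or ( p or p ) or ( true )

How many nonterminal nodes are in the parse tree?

18

[Or [Or [Or [And [Not p]]] or [And [Not ( [Or [Or [And [Not p]]] or [And [Not p]]] )]]] or [And [Not ( [Or [And [Not true]]] )]]]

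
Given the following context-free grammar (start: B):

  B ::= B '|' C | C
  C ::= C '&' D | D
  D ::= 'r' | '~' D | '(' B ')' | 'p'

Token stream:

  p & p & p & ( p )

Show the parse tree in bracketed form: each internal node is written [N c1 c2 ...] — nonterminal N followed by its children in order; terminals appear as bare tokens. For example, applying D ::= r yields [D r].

[B [C [C [C [C [D p]] & [D p]] & [D p]] & [D ( [B [C [D p]]] )]]]

B
C
C & D
C & D & D
C & D & D & D
D & D & D & D
p & D & D & D
p & p & D & D
p & p & p & D
p & p & p & ( B )
p & p & p & ( C )
p & p & p & ( D )
p & p & p & ( p )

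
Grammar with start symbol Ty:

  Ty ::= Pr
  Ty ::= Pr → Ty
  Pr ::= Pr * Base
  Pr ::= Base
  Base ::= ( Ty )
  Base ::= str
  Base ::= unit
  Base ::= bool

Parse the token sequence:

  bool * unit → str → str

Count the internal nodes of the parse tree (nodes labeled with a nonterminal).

11

[Ty [Pr [Pr [Base bool]] * [Base unit]] → [Ty [Pr [Base str]] → [Ty [Pr [Base str]]]]]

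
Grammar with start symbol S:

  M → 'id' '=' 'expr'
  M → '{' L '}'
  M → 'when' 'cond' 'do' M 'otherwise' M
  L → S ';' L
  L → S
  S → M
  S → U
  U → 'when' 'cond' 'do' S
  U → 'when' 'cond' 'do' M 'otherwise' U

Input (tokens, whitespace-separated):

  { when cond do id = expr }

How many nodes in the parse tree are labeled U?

[S [M { [L [S [U when cond do [S [M id = expr]]]]] }]]

1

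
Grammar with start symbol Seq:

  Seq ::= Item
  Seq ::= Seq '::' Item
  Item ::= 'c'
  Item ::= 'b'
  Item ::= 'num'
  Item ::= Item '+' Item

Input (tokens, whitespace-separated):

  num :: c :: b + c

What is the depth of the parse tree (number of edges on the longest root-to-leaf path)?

[Seq [Seq [Seq [Item num]] :: [Item c]] :: [Item [Item b] + [Item c]]]

4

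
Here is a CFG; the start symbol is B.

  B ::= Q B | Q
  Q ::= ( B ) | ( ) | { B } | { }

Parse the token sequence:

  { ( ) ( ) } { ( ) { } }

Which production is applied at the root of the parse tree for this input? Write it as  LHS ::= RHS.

[B [Q { [B [Q ( )] [B [Q ( )]]] }] [B [Q { [B [Q ( )] [B [Q { }]]] }]]]

B ::= Q B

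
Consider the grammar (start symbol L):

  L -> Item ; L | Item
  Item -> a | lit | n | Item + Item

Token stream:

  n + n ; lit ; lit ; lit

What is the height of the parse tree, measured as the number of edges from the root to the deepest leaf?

5

[L [Item [Item n] + [Item n]] ; [L [Item lit] ; [L [Item lit] ; [L [Item lit]]]]]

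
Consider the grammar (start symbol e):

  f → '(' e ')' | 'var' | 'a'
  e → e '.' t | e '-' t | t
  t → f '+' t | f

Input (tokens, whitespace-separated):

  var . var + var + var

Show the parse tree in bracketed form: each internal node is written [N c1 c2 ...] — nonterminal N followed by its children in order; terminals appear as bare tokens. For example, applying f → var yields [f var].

e
e . t
t . t
f . t
var . t
var . f + t
var . var + t
var . var + f + t
var . var + var + t
var . var + var + f
var . var + var + var

[e [e [t [f var]]] . [t [f var] + [t [f var] + [t [f var]]]]]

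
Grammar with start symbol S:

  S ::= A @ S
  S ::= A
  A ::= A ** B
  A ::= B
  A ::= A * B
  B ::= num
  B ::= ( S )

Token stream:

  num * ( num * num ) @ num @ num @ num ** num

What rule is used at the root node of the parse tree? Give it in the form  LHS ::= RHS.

S ::= A @ S

[S [A [A [B num]] * [B ( [S [A [A [B num]] * [B num]]] )]] @ [S [A [B num]] @ [S [A [B num]] @ [S [A [A [B num]] ** [B num]]]]]]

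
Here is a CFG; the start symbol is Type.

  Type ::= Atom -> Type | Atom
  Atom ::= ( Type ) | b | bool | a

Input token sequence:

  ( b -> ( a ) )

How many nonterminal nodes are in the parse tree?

8

[Type [Atom ( [Type [Atom b] -> [Type [Atom ( [Type [Atom a]] )]]] )]]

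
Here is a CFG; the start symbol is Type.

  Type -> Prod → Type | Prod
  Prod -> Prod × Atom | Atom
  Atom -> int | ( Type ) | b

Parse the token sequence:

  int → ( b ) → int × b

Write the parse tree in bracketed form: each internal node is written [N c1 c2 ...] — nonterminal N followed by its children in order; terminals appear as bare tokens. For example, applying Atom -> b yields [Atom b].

Type
Prod → Type
Atom → Type
int → Type
int → Prod → Type
int → Atom → Type
int → ( Type ) → Type
int → ( Prod ) → Type
int → ( Atom ) → Type
int → ( b ) → Type
int → ( b ) → Prod
int → ( b ) → Prod × Atom
int → ( b ) → Atom × Atom
int → ( b ) → int × Atom
int → ( b ) → int × b

[Type [Prod [Atom int]] → [Type [Prod [Atom ( [Type [Prod [Atom b]]] )]] → [Type [Prod [Prod [Atom int]] × [Atom b]]]]]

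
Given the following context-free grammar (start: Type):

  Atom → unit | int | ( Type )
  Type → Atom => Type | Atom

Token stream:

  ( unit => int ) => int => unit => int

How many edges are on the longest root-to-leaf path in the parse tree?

[Type [Atom ( [Type [Atom unit] => [Type [Atom int]]] )] => [Type [Atom int] => [Type [Atom unit] => [Type [Atom int]]]]]

5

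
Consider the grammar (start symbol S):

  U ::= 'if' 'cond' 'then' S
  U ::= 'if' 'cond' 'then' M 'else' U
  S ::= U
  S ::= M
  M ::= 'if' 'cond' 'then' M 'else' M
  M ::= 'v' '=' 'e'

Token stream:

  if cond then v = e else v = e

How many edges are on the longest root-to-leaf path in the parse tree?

3

[S [M if cond then [M v = e] else [M v = e]]]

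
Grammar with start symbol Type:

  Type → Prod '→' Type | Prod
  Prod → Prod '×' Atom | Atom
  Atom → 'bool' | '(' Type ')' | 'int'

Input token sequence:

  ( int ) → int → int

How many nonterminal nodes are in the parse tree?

[Type [Prod [Atom ( [Type [Prod [Atom int]]] )]] → [Type [Prod [Atom int]] → [Type [Prod [Atom int]]]]]

12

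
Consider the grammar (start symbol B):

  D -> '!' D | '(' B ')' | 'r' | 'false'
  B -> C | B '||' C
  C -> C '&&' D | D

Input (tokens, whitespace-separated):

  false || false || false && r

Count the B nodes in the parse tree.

3

[B [B [B [C [D false]]] || [C [D false]]] || [C [C [D false]] && [D r]]]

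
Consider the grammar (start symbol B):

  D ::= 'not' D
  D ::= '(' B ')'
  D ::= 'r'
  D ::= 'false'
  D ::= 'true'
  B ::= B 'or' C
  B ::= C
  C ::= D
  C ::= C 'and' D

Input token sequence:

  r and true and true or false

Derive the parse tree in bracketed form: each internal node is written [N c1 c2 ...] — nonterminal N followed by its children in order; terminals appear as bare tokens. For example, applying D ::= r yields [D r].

[B [B [C [C [C [D r]] and [D true]] and [D true]]] or [C [D false]]]

B
B or C
C or C
C and D or C
C and D and D or C
D and D and D or C
r and D and D or C
r and true and D or C
r and true and true or C
r and true and true or D
r and true and true or false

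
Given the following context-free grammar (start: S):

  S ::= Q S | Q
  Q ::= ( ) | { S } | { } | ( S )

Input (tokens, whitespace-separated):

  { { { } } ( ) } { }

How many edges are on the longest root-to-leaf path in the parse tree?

[S [Q { [S [Q { [S [Q { }]] }] [S [Q ( )]]] }] [S [Q { }]]]

6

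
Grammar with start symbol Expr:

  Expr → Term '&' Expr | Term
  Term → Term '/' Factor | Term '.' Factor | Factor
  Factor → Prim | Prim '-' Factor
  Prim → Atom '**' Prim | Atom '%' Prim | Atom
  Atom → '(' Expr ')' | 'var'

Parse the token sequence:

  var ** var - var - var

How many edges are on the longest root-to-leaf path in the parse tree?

7

[Expr [Term [Factor [Prim [Atom var] ** [Prim [Atom var]]] - [Factor [Prim [Atom var]] - [Factor [Prim [Atom var]]]]]]]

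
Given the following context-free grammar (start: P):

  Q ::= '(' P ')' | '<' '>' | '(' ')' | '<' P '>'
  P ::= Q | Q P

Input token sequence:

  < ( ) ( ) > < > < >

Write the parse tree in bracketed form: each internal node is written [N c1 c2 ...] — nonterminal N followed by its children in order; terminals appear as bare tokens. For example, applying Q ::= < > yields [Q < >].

[P [Q < [P [Q ( )] [P [Q ( )]]] >] [P [Q < >] [P [Q < >]]]]

P
Q P
< P > P
< Q P > P
< ( ) P > P
< ( ) Q > P
< ( ) ( ) > P
< ( ) ( ) > Q P
< ( ) ( ) > < > P
< ( ) ( ) > < > Q
< ( ) ( ) > < > < >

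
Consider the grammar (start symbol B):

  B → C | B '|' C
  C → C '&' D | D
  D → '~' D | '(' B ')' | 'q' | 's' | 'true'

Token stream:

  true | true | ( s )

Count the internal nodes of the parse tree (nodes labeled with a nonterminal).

12

[B [B [B [C [D true]]] | [C [D true]]] | [C [D ( [B [C [D s]]] )]]]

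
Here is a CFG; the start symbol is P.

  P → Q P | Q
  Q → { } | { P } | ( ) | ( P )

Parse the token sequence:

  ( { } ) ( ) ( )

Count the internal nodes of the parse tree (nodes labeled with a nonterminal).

8

[P [Q ( [P [Q { }]] )] [P [Q ( )] [P [Q ( )]]]]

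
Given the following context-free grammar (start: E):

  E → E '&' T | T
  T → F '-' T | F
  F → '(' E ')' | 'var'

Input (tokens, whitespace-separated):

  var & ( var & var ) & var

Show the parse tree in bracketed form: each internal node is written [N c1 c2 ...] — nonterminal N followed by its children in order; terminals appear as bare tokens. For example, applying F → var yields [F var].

[E [E [E [T [F var]]] & [T [F ( [E [E [T [F var]]] & [T [F var]]] )]]] & [T [F var]]]

E
E & T
E & T & T
T & T & T
F & T & T
var & T & T
var & F & T
var & ( E ) & T
var & ( E & T ) & T
var & ( T & T ) & T
var & ( F & T ) & T
var & ( var & T ) & T
var & ( var & F ) & T
var & ( var & var ) & T
var & ( var & var ) & F
var & ( var & var ) & var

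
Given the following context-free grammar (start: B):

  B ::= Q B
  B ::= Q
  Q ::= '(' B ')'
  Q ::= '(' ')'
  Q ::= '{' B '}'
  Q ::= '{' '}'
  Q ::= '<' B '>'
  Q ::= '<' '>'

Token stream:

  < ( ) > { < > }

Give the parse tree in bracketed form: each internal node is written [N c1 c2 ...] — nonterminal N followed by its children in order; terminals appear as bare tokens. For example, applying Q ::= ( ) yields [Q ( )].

B
Q B
< B > B
< Q > B
< ( ) > B
< ( ) > Q
< ( ) > { B }
< ( ) > { Q }
< ( ) > { < > }

[B [Q < [B [Q ( )]] >] [B [Q { [B [Q < >]] }]]]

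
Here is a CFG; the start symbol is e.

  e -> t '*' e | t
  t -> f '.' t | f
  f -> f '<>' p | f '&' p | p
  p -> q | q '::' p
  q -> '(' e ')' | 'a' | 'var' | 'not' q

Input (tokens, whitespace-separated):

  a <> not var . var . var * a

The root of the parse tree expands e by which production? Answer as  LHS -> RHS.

[e [t [f [f [p [q a]]] <> [p [q not [q var]]]] . [t [f [p [q var]]] . [t [f [p [q var]]]]]] * [e [t [f [p [q a]]]]]]

e -> t '*' e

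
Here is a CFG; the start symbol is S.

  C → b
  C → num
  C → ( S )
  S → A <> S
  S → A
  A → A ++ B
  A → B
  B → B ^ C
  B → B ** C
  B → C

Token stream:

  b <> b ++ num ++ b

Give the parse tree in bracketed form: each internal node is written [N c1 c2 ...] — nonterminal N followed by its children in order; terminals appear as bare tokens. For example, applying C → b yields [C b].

[S [A [B [C b]]] <> [S [A [A [A [B [C b]]] ++ [B [C num]]] ++ [B [C b]]]]]

S
A <> S
B <> S
C <> S
b <> S
b <> A
b <> A ++ B
b <> A ++ B ++ B
b <> B ++ B ++ B
b <> C ++ B ++ B
b <> b ++ B ++ B
b <> b ++ C ++ B
b <> b ++ num ++ B
b <> b ++ num ++ C
b <> b ++ num ++ b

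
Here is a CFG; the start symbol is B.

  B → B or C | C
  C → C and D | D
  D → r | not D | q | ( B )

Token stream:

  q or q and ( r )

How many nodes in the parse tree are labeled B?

3

[B [B [C [D q]]] or [C [C [D q]] and [D ( [B [C [D r]]] )]]]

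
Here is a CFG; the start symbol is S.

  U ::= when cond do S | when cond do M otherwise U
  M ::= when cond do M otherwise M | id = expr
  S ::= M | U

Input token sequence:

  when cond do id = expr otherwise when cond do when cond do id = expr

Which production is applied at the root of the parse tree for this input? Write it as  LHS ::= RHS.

S ::= U

[S [U when cond do [M id = expr] otherwise [U when cond do [S [U when cond do [S [M id = expr]]]]]]]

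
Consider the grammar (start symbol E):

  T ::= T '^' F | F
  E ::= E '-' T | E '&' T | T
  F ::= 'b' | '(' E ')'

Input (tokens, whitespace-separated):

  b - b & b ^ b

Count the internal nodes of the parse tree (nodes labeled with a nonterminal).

[E [E [E [T [F b]]] - [T [F b]]] & [T [T [F b]] ^ [F b]]]

11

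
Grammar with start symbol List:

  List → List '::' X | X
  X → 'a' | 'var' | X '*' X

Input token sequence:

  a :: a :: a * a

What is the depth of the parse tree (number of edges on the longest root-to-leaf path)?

[List [List [List [X a]] :: [X a]] :: [X [X a] * [X a]]]

4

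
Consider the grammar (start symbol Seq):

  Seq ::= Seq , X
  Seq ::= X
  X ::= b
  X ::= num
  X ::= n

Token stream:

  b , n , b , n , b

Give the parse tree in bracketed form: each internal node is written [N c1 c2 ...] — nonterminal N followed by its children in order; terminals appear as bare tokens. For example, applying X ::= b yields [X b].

Seq
Seq , X
Seq , X , X
Seq , X , X , X
Seq , X , X , X , X
X , X , X , X , X
b , X , X , X , X
b , n , X , X , X
b , n , b , X , X
b , n , b , n , X
b , n , b , n , b

[Seq [Seq [Seq [Seq [Seq [X b]] , [X n]] , [X b]] , [X n]] , [X b]]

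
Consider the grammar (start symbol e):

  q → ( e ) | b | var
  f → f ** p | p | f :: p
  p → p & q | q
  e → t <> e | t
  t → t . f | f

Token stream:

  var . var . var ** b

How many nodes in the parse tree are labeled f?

[e [t [t [t [f [p [q var]]]] . [f [p [q var]]]] . [f [f [p [q var]]] ** [p [q b]]]]]

4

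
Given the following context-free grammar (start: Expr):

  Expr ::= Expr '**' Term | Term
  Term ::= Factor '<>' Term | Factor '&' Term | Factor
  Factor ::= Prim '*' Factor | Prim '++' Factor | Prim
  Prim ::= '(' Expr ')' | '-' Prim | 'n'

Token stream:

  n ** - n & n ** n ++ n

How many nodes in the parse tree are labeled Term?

[Expr [Expr [Expr [Term [Factor [Prim n]]]] ** [Term [Factor [Prim - [Prim n]]] & [Term [Factor [Prim n]]]]] ** [Term [Factor [Prim n] ++ [Factor [Prim n]]]]]

4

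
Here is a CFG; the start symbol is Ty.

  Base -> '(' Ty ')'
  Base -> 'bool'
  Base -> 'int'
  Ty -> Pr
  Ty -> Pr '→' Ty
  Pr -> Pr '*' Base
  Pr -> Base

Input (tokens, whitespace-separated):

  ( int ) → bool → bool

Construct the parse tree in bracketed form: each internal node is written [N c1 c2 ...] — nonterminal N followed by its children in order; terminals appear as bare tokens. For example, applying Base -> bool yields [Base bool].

[Ty [Pr [Base ( [Ty [Pr [Base int]]] )]] → [Ty [Pr [Base bool]] → [Ty [Pr [Base bool]]]]]

Ty
Pr → Ty
Base → Ty
( Ty ) → Ty
( Pr ) → Ty
( Base ) → Ty
( int ) → Ty
( int ) → Pr → Ty
( int ) → Base → Ty
( int ) → bool → Ty
( int ) → bool → Pr
( int ) → bool → Base
( int ) → bool → bool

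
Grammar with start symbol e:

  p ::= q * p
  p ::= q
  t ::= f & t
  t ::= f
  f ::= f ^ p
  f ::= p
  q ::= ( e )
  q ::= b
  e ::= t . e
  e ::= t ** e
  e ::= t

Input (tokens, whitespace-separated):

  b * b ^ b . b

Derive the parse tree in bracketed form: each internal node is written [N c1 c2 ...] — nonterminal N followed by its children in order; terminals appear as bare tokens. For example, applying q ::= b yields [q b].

[e [t [f [f [p [q b] * [p [q b]]]] ^ [p [q b]]]] . [e [t [f [p [q b]]]]]]

e
t . e
f . e
f ^ p . e
p ^ p . e
q * p ^ p . e
b * p ^ p . e
b * q ^ p . e
b * b ^ p . e
b * b ^ q . e
b * b ^ b . e
b * b ^ b . t
b * b ^ b . f
b * b ^ b . p
b * b ^ b . q
b * b ^ b . b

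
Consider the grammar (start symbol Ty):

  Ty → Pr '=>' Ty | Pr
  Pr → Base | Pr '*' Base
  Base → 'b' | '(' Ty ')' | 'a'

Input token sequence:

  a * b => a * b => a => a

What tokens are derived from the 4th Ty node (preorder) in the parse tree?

a

[Ty [Pr [Pr [Base a]] * [Base b]] => [Ty [Pr [Pr [Base a]] * [Base b]] => [Ty [Pr [Base a]] => [Ty [Pr [Base a]]]]]]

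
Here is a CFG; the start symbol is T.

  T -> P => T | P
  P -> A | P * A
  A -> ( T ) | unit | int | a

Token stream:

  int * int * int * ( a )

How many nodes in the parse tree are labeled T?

2

[T [P [P [P [P [A int]] * [A int]] * [A int]] * [A ( [T [P [A a]]] )]]]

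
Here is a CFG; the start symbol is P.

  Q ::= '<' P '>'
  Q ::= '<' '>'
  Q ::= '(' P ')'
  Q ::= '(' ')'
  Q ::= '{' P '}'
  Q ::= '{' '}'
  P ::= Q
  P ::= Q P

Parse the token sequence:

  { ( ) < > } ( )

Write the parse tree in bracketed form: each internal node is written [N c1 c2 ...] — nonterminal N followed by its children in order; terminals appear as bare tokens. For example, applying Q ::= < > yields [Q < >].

P
Q P
{ P } P
{ Q P } P
{ ( ) P } P
{ ( ) Q } P
{ ( ) < > } P
{ ( ) < > } Q
{ ( ) < > } ( )

[P [Q { [P [Q ( )] [P [Q < >]]] }] [P [Q ( )]]]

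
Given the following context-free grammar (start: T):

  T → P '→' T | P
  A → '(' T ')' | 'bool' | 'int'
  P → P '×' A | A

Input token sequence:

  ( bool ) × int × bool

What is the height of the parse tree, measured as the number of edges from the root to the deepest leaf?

[T [P [P [P [A ( [T [P [A bool]]] )]] × [A int]] × [A bool]]]

8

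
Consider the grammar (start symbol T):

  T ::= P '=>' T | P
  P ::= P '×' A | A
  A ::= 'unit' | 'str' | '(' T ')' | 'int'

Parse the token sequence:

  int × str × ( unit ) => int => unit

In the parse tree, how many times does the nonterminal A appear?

6

[T [P [P [P [A int]] × [A str]] × [A ( [T [P [A unit]]] )]] => [T [P [A int]] => [T [P [A unit]]]]]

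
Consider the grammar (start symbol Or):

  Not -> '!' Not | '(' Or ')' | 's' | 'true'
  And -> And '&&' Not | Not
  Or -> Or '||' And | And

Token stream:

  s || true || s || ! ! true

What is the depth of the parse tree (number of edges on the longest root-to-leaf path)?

6

[Or [Or [Or [Or [And [Not s]]] || [And [Not true]]] || [And [Not s]]] || [And [Not ! [Not ! [Not true]]]]]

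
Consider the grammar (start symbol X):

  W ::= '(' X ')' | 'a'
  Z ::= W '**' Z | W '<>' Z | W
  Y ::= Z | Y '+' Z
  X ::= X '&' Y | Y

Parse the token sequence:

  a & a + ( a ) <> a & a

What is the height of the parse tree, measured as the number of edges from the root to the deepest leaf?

9

[X [X [X [Y [Z [W a]]]] & [Y [Y [Z [W a]]] + [Z [W ( [X [Y [Z [W a]]]] )] <> [Z [W a]]]]] & [Y [Z [W a]]]]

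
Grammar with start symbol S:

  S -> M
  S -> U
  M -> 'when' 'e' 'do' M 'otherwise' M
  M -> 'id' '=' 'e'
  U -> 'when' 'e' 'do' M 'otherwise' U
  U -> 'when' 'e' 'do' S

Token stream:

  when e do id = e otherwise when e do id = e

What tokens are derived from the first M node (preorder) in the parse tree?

id = e

[S [U when e do [M id = e] otherwise [U when e do [S [M id = e]]]]]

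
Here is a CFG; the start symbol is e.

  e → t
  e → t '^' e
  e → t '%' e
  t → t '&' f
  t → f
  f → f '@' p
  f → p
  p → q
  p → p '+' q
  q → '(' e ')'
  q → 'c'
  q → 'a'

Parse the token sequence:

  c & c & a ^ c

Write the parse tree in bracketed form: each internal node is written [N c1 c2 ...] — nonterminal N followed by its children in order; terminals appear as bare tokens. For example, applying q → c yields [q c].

e
t ^ e
t & f ^ e
t & f & f ^ e
f & f & f ^ e
p & f & f ^ e
q & f & f ^ e
c & f & f ^ e
c & p & f ^ e
c & q & f ^ e
c & c & f ^ e
c & c & p ^ e
c & c & q ^ e
c & c & a ^ e
c & c & a ^ t
c & c & a ^ f
c & c & a ^ p
c & c & a ^ q
c & c & a ^ c

[e [t [t [t [f [p [q c]]]] & [f [p [q c]]]] & [f [p [q a]]]] ^ [e [t [f [p [q c]]]]]]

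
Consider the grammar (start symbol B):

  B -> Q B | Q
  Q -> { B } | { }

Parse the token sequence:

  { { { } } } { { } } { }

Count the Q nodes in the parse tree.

[B [Q { [B [Q { [B [Q { }]] }]] }] [B [Q { [B [Q { }]] }] [B [Q { }]]]]

6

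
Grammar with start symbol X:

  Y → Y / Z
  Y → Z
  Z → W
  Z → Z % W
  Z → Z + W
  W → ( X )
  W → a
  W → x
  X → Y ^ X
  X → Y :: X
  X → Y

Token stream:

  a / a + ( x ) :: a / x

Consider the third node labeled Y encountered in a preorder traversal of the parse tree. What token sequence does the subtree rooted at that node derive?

x

[X [Y [Y [Z [W a]]] / [Z [Z [W a]] + [W ( [X [Y [Z [W x]]]] )]]] :: [X [Y [Y [Z [W a]]] / [Z [W x]]]]]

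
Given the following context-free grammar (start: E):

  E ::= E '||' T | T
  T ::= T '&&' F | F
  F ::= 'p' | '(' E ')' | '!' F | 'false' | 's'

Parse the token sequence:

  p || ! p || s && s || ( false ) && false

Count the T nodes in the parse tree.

[E [E [E [E [T [F p]]] || [T [F ! [F p]]]] || [T [T [F s]] && [F s]]] || [T [T [F ( [E [T [F false]]] )]] && [F false]]]

7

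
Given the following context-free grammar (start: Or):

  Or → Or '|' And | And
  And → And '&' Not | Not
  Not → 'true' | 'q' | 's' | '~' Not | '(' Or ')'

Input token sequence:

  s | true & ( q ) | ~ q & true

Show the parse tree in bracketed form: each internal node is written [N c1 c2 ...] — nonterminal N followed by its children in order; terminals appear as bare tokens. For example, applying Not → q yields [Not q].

[Or [Or [Or [And [Not s]]] | [And [And [Not true]] & [Not ( [Or [And [Not q]]] )]]] | [And [And [Not ~ [Not q]]] & [Not true]]]

Or
Or | And
Or | And | And
And | And | And
Not | And | And
s | And | And
s | And & Not | And
s | Not & Not | And
s | true & Not | And
s | true & ( Or ) | And
s | true & ( And ) | And
s | true & ( Not ) | And
s | true & ( q ) | And
s | true & ( q ) | And & Not
s | true & ( q ) | Not & Not
s | true & ( q ) | ~ Not & Not
s | true & ( q ) | ~ q & Not
s | true & ( q ) | ~ q & true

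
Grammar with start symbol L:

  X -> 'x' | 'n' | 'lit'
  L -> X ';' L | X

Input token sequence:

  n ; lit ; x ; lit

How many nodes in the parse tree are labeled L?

4

[L [X n] ; [L [X lit] ; [L [X x] ; [L [X lit]]]]]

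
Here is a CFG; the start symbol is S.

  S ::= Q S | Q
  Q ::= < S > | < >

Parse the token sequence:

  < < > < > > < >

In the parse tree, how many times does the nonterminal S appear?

4

[S [Q < [S [Q < >] [S [Q < >]]] >] [S [Q < >]]]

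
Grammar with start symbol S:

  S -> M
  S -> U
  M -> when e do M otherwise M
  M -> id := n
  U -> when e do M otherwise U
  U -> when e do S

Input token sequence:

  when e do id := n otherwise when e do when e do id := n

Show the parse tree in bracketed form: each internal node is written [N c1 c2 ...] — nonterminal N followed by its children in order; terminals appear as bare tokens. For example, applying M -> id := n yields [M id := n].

S
U
when e do M otherwise U
when e do id := n otherwise U
when e do id := n otherwise when e do S
when e do id := n otherwise when e do U
when e do id := n otherwise when e do when e do S
when e do id := n otherwise when e do when e do M
when e do id := n otherwise when e do when e do id := n

[S [U when e do [M id := n] otherwise [U when e do [S [U when e do [S [M id := n]]]]]]]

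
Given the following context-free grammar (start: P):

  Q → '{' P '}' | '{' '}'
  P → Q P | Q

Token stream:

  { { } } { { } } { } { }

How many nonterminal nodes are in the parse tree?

12

[P [Q { [P [Q { }]] }] [P [Q { [P [Q { }]] }] [P [Q { }] [P [Q { }]]]]]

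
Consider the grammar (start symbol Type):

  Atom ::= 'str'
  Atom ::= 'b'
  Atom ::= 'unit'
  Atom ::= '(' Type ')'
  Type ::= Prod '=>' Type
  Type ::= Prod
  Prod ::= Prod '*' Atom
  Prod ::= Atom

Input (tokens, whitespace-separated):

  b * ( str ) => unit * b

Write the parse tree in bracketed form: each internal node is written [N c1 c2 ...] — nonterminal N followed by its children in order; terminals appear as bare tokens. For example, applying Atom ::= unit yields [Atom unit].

[Type [Prod [Prod [Atom b]] * [Atom ( [Type [Prod [Atom str]]] )]] => [Type [Prod [Prod [Atom unit]] * [Atom b]]]]

Type
Prod => Type
Prod * Atom => Type
Atom * Atom => Type
b * Atom => Type
b * ( Type ) => Type
b * ( Prod ) => Type
b * ( Atom ) => Type
b * ( str ) => Type
b * ( str ) => Prod
b * ( str ) => Prod * Atom
b * ( str ) => Atom * Atom
b * ( str ) => unit * Atom
b * ( str ) => unit * b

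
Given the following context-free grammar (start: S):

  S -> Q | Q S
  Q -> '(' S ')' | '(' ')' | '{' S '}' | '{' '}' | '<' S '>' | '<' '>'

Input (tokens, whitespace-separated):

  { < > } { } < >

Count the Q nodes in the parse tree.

4

[S [Q { [S [Q < >]] }] [S [Q { }] [S [Q < >]]]]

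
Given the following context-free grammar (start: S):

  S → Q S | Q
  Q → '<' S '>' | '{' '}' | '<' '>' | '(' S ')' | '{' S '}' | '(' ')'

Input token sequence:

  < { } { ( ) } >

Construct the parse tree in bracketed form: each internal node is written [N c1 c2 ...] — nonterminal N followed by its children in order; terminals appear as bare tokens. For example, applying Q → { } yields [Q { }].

S
Q
< S >
< Q S >
< { } S >
< { } Q >
< { } { S } >
< { } { Q } >
< { } { ( ) } >

[S [Q < [S [Q { }] [S [Q { [S [Q ( )]] }]]] >]]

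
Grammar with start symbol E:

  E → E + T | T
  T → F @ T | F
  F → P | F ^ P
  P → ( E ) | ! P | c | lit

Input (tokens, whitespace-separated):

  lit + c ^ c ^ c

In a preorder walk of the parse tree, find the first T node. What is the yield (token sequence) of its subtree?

[E [E [T [F [P lit]]]] + [T [F [F [F [P c]] ^ [P c]] ^ [P c]]]]

lit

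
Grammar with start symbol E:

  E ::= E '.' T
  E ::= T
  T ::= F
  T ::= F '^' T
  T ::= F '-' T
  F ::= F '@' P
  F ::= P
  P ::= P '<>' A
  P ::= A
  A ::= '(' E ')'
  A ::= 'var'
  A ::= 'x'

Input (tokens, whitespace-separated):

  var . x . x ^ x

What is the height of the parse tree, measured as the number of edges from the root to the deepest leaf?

7

[E [E [E [T [F [P [A var]]]]] . [T [F [P [A x]]]]] . [T [F [P [A x]]] ^ [T [F [P [A x]]]]]]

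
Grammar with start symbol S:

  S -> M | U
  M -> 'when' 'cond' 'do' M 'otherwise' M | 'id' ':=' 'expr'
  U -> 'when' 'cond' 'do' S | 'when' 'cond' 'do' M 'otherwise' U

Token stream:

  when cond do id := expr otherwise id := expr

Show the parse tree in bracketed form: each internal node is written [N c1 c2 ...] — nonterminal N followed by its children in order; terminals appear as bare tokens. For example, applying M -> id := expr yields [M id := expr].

[S [M when cond do [M id := expr] otherwise [M id := expr]]]

S
M
when cond do M otherwise M
when cond do id := expr otherwise M
when cond do id := expr otherwise id := expr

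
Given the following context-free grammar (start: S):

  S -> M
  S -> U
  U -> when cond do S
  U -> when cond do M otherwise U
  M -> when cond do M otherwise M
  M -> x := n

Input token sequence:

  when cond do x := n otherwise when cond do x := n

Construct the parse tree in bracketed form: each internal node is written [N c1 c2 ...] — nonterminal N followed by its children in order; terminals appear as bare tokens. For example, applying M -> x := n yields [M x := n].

[S [U when cond do [M x := n] otherwise [U when cond do [S [M x := n]]]]]

S
U
when cond do M otherwise U
when cond do x := n otherwise U
when cond do x := n otherwise when cond do S
when cond do x := n otherwise when cond do M
when cond do x := n otherwise when cond do x := n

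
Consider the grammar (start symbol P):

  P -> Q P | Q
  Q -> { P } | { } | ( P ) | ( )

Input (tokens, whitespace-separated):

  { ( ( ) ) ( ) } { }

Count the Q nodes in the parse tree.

[P [Q { [P [Q ( [P [Q ( )]] )] [P [Q ( )]]] }] [P [Q { }]]]

5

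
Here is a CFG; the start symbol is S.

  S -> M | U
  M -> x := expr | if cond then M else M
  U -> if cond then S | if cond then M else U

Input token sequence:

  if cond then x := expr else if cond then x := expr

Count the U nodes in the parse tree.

[S [U if cond then [M x := expr] else [U if cond then [S [M x := expr]]]]]

2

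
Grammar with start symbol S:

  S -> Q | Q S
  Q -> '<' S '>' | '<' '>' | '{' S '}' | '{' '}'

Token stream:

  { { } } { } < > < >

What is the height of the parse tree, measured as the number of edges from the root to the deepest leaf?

[S [Q { [S [Q { }]] }] [S [Q { }] [S [Q < >] [S [Q < >]]]]]

5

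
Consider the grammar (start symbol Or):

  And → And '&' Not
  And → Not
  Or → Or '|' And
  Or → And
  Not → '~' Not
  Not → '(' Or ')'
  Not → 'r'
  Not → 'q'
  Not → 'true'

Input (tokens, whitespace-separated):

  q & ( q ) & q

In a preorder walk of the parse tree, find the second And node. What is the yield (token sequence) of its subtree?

q & ( q )

[Or [And [And [And [Not q]] & [Not ( [Or [And [Not q]]] )]] & [Not q]]]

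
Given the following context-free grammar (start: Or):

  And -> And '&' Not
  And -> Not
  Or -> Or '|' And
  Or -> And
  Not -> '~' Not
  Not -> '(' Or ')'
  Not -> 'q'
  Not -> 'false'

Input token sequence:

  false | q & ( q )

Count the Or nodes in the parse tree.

[Or [Or [And [Not false]]] | [And [And [Not q]] & [Not ( [Or [And [Not q]]] )]]]

3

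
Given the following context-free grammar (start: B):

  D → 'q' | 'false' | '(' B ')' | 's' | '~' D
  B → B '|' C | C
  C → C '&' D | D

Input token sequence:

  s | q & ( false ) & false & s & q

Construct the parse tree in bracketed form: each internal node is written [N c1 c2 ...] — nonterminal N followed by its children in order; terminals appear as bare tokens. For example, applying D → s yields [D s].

B
B | C
C | C
D | C
s | C
s | C & D
s | C & D & D
s | C & D & D & D
s | C & D & D & D & D
s | D & D & D & D & D
s | q & D & D & D & D
s | q & ( B ) & D & D & D
s | q & ( C ) & D & D & D
s | q & ( D ) & D & D & D
s | q & ( false ) & D & D & D
s | q & ( false ) & false & D & D
s | q & ( false ) & false & s & D
s | q & ( false ) & false & s & q

[B [B [C [D s]]] | [C [C [C [C [C [D q]] & [D ( [B [C [D false]]] )]] & [D false]] & [D s]] & [D q]]]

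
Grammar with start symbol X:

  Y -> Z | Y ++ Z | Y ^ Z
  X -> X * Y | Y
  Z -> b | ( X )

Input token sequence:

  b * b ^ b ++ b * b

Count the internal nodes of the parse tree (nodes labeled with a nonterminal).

[X [X [X [Y [Z b]]] * [Y [Y [Y [Z b]] ^ [Z b]] ++ [Z b]]] * [Y [Z b]]]

13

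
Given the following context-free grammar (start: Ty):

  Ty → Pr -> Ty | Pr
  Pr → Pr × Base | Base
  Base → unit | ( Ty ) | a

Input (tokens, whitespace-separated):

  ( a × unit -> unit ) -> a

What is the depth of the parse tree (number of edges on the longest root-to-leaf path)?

[Ty [Pr [Base ( [Ty [Pr [Pr [Base a]] × [Base unit]] -> [Ty [Pr [Base unit]]]] )]] -> [Ty [Pr [Base a]]]]

7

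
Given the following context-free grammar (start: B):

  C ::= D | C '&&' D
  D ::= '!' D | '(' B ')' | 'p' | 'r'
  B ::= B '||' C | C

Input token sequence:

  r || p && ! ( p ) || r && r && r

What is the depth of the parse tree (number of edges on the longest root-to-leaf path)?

[B [B [B [C [D r]]] || [C [C [D p]] && [D ! [D ( [B [C [D p]]] )]]]] || [C [C [C [D r]] && [D r]] && [D r]]]

8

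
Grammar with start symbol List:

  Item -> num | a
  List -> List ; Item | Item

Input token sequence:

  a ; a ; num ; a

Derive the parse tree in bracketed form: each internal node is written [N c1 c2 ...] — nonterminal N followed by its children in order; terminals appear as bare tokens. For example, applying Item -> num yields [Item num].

[List [List [List [List [Item a]] ; [Item a]] ; [Item num]] ; [Item a]]

List
List ; Item
List ; Item ; Item
List ; Item ; Item ; Item
Item ; Item ; Item ; Item
a ; Item ; Item ; Item
a ; a ; Item ; Item
a ; a ; num ; Item
a ; a ; num ; a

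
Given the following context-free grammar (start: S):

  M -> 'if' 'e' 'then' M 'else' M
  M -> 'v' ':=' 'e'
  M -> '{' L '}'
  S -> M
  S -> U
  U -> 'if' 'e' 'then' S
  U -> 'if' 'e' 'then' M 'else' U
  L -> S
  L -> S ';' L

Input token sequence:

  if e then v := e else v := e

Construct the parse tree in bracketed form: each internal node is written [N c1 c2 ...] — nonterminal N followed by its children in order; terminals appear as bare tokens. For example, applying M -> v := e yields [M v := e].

S
M
if e then M else M
if e then v := e else M
if e then v := e else v := e

[S [M if e then [M v := e] else [M v := e]]]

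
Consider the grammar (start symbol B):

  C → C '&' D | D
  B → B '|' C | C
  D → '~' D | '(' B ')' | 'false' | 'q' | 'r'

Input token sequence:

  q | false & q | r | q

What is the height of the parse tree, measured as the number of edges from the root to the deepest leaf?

[B [B [B [B [C [D q]]] | [C [C [D false]] & [D q]]] | [C [D r]]] | [C [D q]]]

6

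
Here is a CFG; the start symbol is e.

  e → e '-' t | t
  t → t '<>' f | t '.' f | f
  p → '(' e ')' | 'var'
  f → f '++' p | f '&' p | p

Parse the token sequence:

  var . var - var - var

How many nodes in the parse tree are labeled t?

[e [e [e [t [t [f [p var]]] . [f [p var]]]] - [t [f [p var]]]] - [t [f [p var]]]]

4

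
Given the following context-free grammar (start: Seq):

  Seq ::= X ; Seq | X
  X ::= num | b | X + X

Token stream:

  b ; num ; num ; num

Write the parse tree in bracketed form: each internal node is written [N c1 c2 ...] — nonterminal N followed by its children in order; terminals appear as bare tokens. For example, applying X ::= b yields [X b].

Seq
X ; Seq
b ; Seq
b ; X ; Seq
b ; num ; Seq
b ; num ; X ; Seq
b ; num ; num ; Seq
b ; num ; num ; X
b ; num ; num ; num

[Seq [X b] ; [Seq [X num] ; [Seq [X num] ; [Seq [X num]]]]]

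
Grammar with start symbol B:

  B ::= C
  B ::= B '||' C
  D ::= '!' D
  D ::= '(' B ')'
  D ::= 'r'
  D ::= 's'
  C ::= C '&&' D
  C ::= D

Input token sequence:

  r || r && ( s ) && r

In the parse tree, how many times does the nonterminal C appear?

[B [B [C [D r]]] || [C [C [C [D r]] && [D ( [B [C [D s]]] )]] && [D r]]]

5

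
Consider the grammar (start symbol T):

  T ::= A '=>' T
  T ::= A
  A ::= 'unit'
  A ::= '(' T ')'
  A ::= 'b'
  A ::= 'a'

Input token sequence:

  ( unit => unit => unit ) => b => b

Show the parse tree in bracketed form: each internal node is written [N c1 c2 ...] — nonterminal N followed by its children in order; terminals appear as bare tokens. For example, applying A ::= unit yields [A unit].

T
A => T
( T ) => T
( A => T ) => T
( unit => T ) => T
( unit => A => T ) => T
( unit => unit => T ) => T
( unit => unit => A ) => T
( unit => unit => unit ) => T
( unit => unit => unit ) => A => T
( unit => unit => unit ) => b => T
( unit => unit => unit ) => b => A
( unit => unit => unit ) => b => b

[T [A ( [T [A unit] => [T [A unit] => [T [A unit]]]] )] => [T [A b] => [T [A b]]]]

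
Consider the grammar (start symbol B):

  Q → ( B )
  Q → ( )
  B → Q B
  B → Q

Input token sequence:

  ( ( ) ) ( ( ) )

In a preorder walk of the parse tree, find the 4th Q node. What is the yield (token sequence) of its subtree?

( )

[B [Q ( [B [Q ( )]] )] [B [Q ( [B [Q ( )]] )]]]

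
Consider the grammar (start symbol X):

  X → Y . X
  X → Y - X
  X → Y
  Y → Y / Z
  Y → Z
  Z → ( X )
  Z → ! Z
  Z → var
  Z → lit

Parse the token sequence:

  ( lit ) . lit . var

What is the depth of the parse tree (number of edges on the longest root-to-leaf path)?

6

[X [Y [Z ( [X [Y [Z lit]]] )]] . [X [Y [Z lit]] . [X [Y [Z var]]]]]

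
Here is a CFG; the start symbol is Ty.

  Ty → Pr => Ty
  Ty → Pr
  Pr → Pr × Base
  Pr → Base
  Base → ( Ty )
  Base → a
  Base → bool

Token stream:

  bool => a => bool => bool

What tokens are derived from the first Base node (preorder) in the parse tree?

[Ty [Pr [Base bool]] => [Ty [Pr [Base a]] => [Ty [Pr [Base bool]] => [Ty [Pr [Base bool]]]]]]

bool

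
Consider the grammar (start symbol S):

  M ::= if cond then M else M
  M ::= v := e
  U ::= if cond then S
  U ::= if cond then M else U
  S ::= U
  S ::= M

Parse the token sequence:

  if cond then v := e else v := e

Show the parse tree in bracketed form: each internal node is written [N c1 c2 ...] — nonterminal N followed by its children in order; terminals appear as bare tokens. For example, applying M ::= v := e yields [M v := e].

S
M
if cond then M else M
if cond then v := e else M
if cond then v := e else v := e

[S [M if cond then [M v := e] else [M v := e]]]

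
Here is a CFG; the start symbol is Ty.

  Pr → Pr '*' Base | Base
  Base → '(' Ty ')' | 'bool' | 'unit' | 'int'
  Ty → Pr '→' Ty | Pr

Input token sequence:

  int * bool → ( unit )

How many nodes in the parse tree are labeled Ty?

[Ty [Pr [Pr [Base int]] * [Base bool]] → [Ty [Pr [Base ( [Ty [Pr [Base unit]]] )]]]]

3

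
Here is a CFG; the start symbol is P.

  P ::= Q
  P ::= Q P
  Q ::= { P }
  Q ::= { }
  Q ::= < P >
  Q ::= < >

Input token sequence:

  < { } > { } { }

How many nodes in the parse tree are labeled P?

4

[P [Q < [P [Q { }]] >] [P [Q { }] [P [Q { }]]]]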